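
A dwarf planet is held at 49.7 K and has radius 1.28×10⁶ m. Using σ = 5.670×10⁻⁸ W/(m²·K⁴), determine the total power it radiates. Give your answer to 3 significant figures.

P ≈ 7.12×10¹² W

Surface area A = 4πR² = 4π(1.28×10⁶ m)² = 2.05887×10¹³ m².
P = σAT⁴ = 5.670×10⁻⁸ × 2.05887×10¹³ × (49.7)⁴ = 7.12×10¹² W.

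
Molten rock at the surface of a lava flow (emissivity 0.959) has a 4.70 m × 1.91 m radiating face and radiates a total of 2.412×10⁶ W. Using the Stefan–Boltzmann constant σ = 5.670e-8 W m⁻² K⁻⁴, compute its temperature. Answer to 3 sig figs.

Area A = 4.70 × 1.91 = 8.977 m².
P = εσAT⁴ ⇒ T = (P/(εσA))^(1/4) = (2.412×10⁶/(0.959×5.670×10⁻⁸×8.977))^(1/4) = 1.49×10³ K.

T ≈ 1.49×10³ K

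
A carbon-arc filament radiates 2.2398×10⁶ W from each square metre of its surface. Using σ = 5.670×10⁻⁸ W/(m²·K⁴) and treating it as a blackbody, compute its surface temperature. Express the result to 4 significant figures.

I = σT⁴, so T = (I/σ)^(1/4) = (2.2398×10⁶/(5.670×10⁻⁸))^(1/4) = 2507 K.

T ≈ 2507 K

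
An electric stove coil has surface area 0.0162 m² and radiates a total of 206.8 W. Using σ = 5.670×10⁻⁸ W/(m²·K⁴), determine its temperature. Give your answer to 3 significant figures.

Area A = 0.0162 m².
P = σAT⁴ ⇒ T = (P/(σA))^(1/4) = (206.8/(5.670×10⁻⁸×0.0162))^(1/4) = 689 K.

T ≈ 689 K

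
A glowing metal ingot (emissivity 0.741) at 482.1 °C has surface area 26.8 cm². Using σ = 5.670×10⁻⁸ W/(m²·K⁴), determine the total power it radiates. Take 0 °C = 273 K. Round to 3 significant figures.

P ≈ 36.6 W

T = 482.1 °C + 273 = 755.1 K.
Area A = 26.8 cm² = 2.68×10⁻³ m².
P = εσAT⁴ = 0.741 × 5.670×10⁻⁸ × 2.68×10⁻³ × (755.1)⁴ = 36.6 W.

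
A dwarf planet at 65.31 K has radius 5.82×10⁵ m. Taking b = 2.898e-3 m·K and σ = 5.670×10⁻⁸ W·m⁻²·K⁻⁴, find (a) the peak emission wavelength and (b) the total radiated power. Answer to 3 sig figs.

(a) λ_max = b/T = 2.898×10⁻³/65.31 = 4.437×10⁻⁵ m = 44.4 μm.
Surface area A = 4πR² = 4π(5.82×10⁵ m)² = 4.25653×10¹² m².
(b) P = σAT⁴ = 5.670×10⁻⁸×4.25653×10¹²×(65.31)⁴ = 4.39×10¹² W.

λ_max ≈ 44.4 μm; P ≈ 4.39×10¹² W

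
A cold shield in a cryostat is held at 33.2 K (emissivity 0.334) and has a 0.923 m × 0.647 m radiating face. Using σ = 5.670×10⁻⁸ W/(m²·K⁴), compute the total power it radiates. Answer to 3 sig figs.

P ≈ 0.0137 W

Area A = 0.923 × 0.647 = 0.597181 m².
P = εσAT⁴ = 0.334 × 5.670×10⁻⁸ × 0.597181 × (33.2)⁴ = 0.0137 W.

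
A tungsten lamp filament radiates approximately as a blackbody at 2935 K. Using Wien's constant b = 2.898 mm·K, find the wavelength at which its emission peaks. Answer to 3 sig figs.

λ_max ≈ 0.987 μm

Wien's displacement law: λ_max = b/T = (2.898×10⁻³ m·K)/(2935 K) = 9.874×10⁻⁷ m.
That is 0.987 μm, in the infrared range.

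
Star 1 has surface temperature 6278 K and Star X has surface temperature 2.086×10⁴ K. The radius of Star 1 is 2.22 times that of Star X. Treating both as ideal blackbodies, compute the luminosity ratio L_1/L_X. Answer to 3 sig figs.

L_1/L_X ≈ 0.0404

L ∝ R²T⁴, so L_1/L_X = (R_1/R_X)²(T_1/T_X)⁴ = (2.22)² × (6278/2.086×10⁴)⁴ = 4.9284 × 8.20404×10⁻³ = 0.0404.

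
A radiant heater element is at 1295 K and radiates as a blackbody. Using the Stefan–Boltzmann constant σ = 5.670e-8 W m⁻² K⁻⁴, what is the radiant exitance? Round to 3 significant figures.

I ≈ 1.59×10⁵ W/m²

Stefan–Boltzmann: I = σT⁴ = 5.670×10⁻⁸ × (1295)⁴ = 1.59×10⁵ W/m².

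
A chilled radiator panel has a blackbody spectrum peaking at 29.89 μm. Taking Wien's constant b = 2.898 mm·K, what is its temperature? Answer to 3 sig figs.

Wien's law gives T = b/λ_max = (2.898×10⁻³ m·K)/(2.989×10⁻⁵ m) = 97.0 K.

T ≈ 97.0 K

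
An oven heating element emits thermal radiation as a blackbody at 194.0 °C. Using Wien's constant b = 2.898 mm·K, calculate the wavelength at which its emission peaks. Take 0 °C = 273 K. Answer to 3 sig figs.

λ_max ≈ 6.21 μm

T = 194.0 °C + 273 = 467.0 K.
Wien's displacement law: λ_max = b/T = (2.898×10⁻³ m·K)/(467.0 K) = 6.206×10⁻⁶ m.
That is 6.21 μm, in the infrared range.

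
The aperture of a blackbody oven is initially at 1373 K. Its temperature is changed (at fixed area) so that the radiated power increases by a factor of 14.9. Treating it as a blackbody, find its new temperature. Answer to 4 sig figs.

T₂ ≈ 2698 K

P ∝ T⁴, so T₂/T₁ = (P₂/P₁)^(1/4) = (14.9)^(1/4) = 1.96470.
T₂ = 1373 × 1.96470 = 2698 K.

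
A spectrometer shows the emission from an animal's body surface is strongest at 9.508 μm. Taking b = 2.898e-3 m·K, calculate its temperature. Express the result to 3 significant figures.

T ≈ 305 K

Wien's law gives T = b/λ_max = (2.898×10⁻³ m·K)/(9.508×10⁻⁶ m) = 305 K.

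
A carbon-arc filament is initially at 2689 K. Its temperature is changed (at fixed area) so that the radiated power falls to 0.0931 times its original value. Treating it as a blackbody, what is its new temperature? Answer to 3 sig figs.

T₂ ≈ 1.49×10³ K

P ∝ T⁴, so T₂/T₁ = (P₂/P₁)^(1/4) = (0.0931)^(1/4) = 0.552379.
T₂ = 2689 × 0.552379 = 1.49×10³ K.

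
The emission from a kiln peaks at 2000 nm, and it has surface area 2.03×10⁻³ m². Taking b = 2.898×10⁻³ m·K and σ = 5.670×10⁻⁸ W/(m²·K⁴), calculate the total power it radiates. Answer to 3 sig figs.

Wien's law: T = b/λ_max = 2.898×10⁻³/2.000×10⁻⁶ = 1449.00 K.
Area A = 2.03×10⁻³ m².
Then P = σAT⁴ = 5.670×10⁻⁸×2.03×10⁻³×(1449.00)⁴ = 507 W.

P ≈ 507 W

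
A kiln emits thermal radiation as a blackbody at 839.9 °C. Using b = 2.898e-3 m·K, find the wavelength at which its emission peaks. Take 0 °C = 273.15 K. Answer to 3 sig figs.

T = 839.9 °C + 273.15 = 1113.05 K.
Wien's displacement law: λ_max = b/T = (2.898×10⁻³ m·K)/(1113.05 K) = 2.604×10⁻⁶ m.
That is 2.60×10³ nm, in the infrared range.

λ_max ≈ 2.60×10³ nm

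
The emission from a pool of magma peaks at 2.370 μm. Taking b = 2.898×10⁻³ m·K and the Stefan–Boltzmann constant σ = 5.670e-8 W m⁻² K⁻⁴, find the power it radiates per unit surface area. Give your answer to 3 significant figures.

Wien's law: T = b/λ_max = 2.898×10⁻³/2.370×10⁻⁶ = 1222.78 K.
Then I = σT⁴ = 5.670×10⁻⁸×(1222.78)⁴ = 1.27×10⁵ W/m².

I ≈ 1.27×10⁵ W/m²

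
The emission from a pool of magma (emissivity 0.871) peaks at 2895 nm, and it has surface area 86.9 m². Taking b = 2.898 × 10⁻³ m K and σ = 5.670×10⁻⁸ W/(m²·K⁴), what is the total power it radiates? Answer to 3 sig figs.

P ≈ 4.31×10⁶ W

Wien's law: T = b/λ_max = 2.898×10⁻³/2.895×10⁻⁶ = 1001.04 K.
Area A = 86.9 m².
Then P = εσAT⁴ = 0.871×5.670×10⁻⁸×86.9×(1001.04)⁴ = 4.31×10⁶ W.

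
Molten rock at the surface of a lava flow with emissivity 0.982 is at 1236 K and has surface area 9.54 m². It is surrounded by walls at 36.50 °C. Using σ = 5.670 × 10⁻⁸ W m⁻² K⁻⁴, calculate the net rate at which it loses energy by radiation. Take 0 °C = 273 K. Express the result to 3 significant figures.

Net loss ≈ 1.23×10⁶ W

Surroundings: T = 36.50 °C + 273 = 309.50 K.
Area A = 9.54 m².
Net radiated power P_net = εσA(T⁴ − T₀⁴) = 0.982×5.670×10⁻⁸×9.54×(1236⁴ − 309.50⁴).
T⁴ − T₀⁴ = 2.33386×10¹² − 9.17577×10⁹ = 2.32468×10¹² K⁴, so P_net = 1.23×10⁶ W.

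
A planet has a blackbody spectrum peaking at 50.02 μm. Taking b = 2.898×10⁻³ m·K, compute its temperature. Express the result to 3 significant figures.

T ≈ 57.9 K

Wien's law gives T = b/λ_max = (2.898×10⁻³ m·K)/(5.002×10⁻⁵ m) = 57.9 K.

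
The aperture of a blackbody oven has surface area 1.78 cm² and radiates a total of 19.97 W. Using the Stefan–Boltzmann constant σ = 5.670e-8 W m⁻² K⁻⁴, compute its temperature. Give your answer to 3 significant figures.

T ≈ 1.19×10³ K

Area A = 1.78 cm² = 1.78×10⁻⁴ m².
P = σAT⁴ ⇒ T = (P/(σA))^(1/4) = (19.97/(5.670×10⁻⁸×1.78×10⁻⁴))^(1/4) = 1.19×10³ K.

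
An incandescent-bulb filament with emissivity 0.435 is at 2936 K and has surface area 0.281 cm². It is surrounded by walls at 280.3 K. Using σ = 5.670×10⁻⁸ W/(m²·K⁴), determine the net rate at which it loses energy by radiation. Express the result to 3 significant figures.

Area A = 0.281 cm² = 2.81×10⁻⁵ m².
Net radiated power P_net = εσA(T⁴ − T₀⁴) = 0.435×5.670×10⁻⁸×2.81×10⁻⁵×(2936⁴ − 280.3⁴).
T⁴ − T₀⁴ = 7.43061×10¹³ − 6.17294×10⁹ = 7.42999×10¹³ K⁴, so P_net = 51.5 W.

Net loss ≈ 51.5 W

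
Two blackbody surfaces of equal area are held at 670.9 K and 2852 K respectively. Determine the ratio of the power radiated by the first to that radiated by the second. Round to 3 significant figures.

With equal areas, P₁/P₂ = (T₁/T₂)⁴ = (670.9/2852)⁴ = 3.06×10⁻³.

P₁/P₂ ≈ 3.06×10⁻³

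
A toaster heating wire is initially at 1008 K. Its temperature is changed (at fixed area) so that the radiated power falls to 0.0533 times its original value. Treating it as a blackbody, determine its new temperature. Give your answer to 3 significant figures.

P ∝ T⁴, so T₂/T₁ = (P₂/P₁)^(1/4) = (0.0533)^(1/4) = 0.480487.
T₂ = 1008 × 0.480487 = 484 K.

T₂ ≈ 484 K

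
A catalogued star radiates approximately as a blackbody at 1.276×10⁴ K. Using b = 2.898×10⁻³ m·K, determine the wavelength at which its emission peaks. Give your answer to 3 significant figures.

Wien's displacement law: λ_max = b/T = (2.898×10⁻³ m·K)/(1.276×10⁴ K) = 2.271×10⁻⁷ m.
That is 227 nm, in the ultraviolet range.

λ_max ≈ 227 nm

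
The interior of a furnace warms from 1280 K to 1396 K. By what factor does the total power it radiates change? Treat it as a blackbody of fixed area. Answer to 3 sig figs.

P₂/P₁ ≈ 1.41

P ∝ T⁴, so P₂/P₁ = (T₂/T₁)⁴ = (1396/1280)⁴ = (1.09062)⁴ = 1.41.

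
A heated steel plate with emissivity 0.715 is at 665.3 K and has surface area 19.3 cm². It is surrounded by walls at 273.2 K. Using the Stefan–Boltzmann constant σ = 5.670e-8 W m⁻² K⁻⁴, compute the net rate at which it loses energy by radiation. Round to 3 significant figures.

Area A = 19.3 cm² = 1.93×10⁻³ m².
Net radiated power P_net = εσA(T⁴ − T₀⁴) = 0.715×5.670×10⁻⁸×1.93×10⁻³×(665.3⁴ − 273.2⁴).
T⁴ − T₀⁴ = 1.95916×10¹¹ − 5.57087×10⁹ = 1.90345×10¹¹ K⁴, so P_net = 14.9 W.

Net loss ≈ 14.9 W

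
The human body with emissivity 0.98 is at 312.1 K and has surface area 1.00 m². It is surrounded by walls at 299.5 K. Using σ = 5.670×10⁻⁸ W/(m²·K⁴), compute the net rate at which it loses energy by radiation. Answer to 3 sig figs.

Net loss ≈ 80.1 W

Area A = 1.00 m².
Net radiated power P_net = εσA(T⁴ − T₀⁴) = 0.98×5.670×10⁻⁸×1.00×(312.1⁴ − 299.5⁴).
T⁴ − T₀⁴ = 9.48801×10⁹ − 8.04613×10⁹ = 1.44188×10⁹ K⁴, so P_net = 80.1 W.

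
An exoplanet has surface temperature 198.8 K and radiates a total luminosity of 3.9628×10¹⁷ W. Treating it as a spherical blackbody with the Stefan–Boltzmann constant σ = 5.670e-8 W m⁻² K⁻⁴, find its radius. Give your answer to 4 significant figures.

R ≈ 1.887×10⁷ m

L = 4πR²σT⁴ ⇒ R = √(L/(4πσT⁴)).
σT⁴ = 88.5622 W/m², so R = √(3.9628×10¹⁷/(4π×88.5622)) = 1.887×10⁷ m.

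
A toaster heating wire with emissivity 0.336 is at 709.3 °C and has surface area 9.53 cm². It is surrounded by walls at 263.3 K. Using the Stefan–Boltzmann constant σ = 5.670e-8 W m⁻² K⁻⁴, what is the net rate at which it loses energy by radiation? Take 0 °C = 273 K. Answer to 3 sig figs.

Net loss ≈ 16.8 W

T = 709.3 °C + 273 = 982.3 K.
Area A = 9.53 cm² = 9.53×10⁻⁴ m².
Net radiated power P_net = εσA(T⁴ − T₀⁴) = 0.336×5.670×10⁻⁸×9.53×10⁻⁴×(982.3⁴ − 263.3⁴).
T⁴ − T₀⁴ = 9.31058×10¹¹ − 4.80622×10⁹ = 9.26252×10¹¹ K⁴, so P_net = 16.8 W.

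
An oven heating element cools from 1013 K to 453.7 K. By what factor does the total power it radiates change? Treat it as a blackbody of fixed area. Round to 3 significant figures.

P₂/P₁ ≈ 0.0402

P ∝ T⁴, so P₂/P₁ = (T₂/T₁)⁴ = (453.7/1013)⁴ = (0.447878)⁴ = 0.0402.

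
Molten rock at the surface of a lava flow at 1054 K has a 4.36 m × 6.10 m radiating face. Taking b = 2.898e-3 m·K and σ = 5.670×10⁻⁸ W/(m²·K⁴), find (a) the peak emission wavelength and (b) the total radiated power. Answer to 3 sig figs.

λ_max ≈ 2.75 μm; P ≈ 1.86×10⁶ W

(a) λ_max = b/T = 2.898×10⁻³/1054 = 2.750×10⁻⁶ m = 2.75 μm.
Area A = 4.36 × 6.10 = 26.596 m².
(b) P = σAT⁴ = 5.670×10⁻⁸×26.596×(1054)⁴ = 1.86×10⁶ W.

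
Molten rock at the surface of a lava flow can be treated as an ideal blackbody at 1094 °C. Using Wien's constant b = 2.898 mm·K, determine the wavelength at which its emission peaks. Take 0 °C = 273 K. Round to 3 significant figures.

T = 1094 °C + 273 = 1367 K.
Wien's displacement law: λ_max = b/T = (2.898×10⁻³ m·K)/(1367 K) = 2.120×10⁻⁶ m.
That is 2.12 μm, in the infrared range.

λ_max ≈ 2.12 μm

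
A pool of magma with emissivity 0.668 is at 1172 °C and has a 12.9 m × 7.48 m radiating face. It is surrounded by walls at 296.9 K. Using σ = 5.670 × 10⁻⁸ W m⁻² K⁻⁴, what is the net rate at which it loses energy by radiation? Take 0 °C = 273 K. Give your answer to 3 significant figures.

Net loss ≈ 1.59×10⁷ W

T = 1172 °C + 273 = 1445 K.
Area A = 12.9 × 7.48 = 96.492 m².
Net radiated power P_net = εσA(T⁴ − T₀⁴) = 0.668×5.670×10⁻⁸×96.492×(1445⁴ − 296.9⁴).
T⁴ − T₀⁴ = 4.35985×10¹² − 7.77035×10⁹ = 4.35208×10¹² K⁴, so P_net = 1.59×10⁷ W.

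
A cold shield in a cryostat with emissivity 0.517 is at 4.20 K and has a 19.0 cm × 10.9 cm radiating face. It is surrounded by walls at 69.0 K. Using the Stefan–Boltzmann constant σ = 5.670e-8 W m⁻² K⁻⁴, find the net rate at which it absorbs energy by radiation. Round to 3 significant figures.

Area A = 0.190 × 0.109 = 0.02071 m².
Net radiated power P_net = εσA(T⁴ − T₀⁴) = 0.517×5.670×10⁻⁸×0.02071×(4.20⁴ − 69.0⁴).
T⁴ − T₀⁴ = 311.170 − 2.26671×10⁷ = -2.26668×10⁷ K⁴, so P_net = -0.0138 W — negative, meaning a net gain of 0.0138 W.

Net gain ≈ 0.0138 W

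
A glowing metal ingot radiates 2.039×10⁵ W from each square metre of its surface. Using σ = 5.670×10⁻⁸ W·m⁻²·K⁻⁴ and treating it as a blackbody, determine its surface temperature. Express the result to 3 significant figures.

T ≈ 1.38×10³ K

I = σT⁴, so T = (I/σ)^(1/4) = (2.039×10⁵/(5.670×10⁻⁸))^(1/4) = 1.38×10³ K.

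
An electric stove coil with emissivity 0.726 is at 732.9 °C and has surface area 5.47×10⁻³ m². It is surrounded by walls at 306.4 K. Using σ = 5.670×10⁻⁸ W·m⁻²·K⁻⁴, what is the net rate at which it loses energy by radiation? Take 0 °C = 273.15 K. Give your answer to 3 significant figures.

Net loss ≈ 229 W

T = 732.9 °C + 273.15 = 1006.05 K.
Area A = 5.47×10⁻³ m².
Net radiated power P_net = εσA(T⁴ − T₀⁴) = 0.726×5.670×10⁻⁸×5.47×10⁻³×(1006.05⁴ − 306.4⁴).
T⁴ − T₀⁴ = 1.02442×10¹² − 8.81363×10⁹ = 1.01561×10¹² K⁴, so P_net = 229 W.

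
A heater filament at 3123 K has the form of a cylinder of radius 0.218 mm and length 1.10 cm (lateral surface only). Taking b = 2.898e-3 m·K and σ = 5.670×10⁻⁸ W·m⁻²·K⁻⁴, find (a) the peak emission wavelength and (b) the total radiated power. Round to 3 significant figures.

λ_max ≈ 0.928 μm; P ≈ 81.3 W

(a) λ_max = b/T = 2.898×10⁻³/3123 = 9.280×10⁻⁷ m = 0.928 μm.
Lateral area A = 2πrL = 2π×2.18×10⁻⁴×0.0110 = 1.50671×10⁻⁵ m².
(b) P = σAT⁴ = 5.670×10⁻⁸×1.50671×10⁻⁵×(3123)⁴ = 81.3 W.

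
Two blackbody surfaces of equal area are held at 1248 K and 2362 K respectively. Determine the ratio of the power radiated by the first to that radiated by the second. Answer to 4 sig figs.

P₁/P₂ ≈ 0.07794

With equal areas, P₁/P₂ = (T₁/T₂)⁴ = (1248/2362)⁴ = 0.07794.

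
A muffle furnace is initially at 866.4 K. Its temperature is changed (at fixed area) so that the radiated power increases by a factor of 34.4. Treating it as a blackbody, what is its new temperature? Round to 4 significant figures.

T₂ ≈ 2098 K

P ∝ T⁴, so T₂/T₁ = (P₂/P₁)^(1/4) = (34.4)^(1/4) = 2.42181.
T₂ = 866.4 × 2.42181 = 2098 K.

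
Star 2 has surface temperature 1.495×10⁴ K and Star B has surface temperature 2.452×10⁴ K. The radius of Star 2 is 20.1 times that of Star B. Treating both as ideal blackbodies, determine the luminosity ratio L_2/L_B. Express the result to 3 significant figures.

L_2/L_B ≈ 55.8

L ∝ R²T⁴, so L_2/L_B = (R_2/R_B)²(T_2/T_B)⁴ = (20.1)² × (1.495×10⁴/2.452×10⁴)⁴ = 404.01 × 0.138192 = 55.8.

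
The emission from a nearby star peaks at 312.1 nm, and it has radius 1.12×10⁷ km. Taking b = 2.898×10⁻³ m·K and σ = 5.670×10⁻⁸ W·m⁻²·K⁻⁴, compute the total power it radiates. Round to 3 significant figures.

P ≈ 6.64×10²⁹ W

Wien's law: T = b/λ_max = 2.898×10⁻³/3.121×10⁻⁷ = 9285.49 K.
Surface area A = 4πR² = 4π(1.12×10¹⁰ m)² = 1.57633×10²¹ m².
Then P = σAT⁴ = 5.670×10⁻⁸×1.57633×10²¹×(9285.49)⁴ = 6.64×10²⁹ W.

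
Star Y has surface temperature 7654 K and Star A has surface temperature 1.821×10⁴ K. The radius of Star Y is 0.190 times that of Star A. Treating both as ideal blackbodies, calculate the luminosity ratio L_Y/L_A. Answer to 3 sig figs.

L_Y/L_A ≈ 1.13×10⁻³

L ∝ R²T⁴, so L_Y/L_A = (R_Y/R_A)²(T_Y/T_A)⁴ = (0.190)² × (7654/1.821×10⁴)⁴ = 0.0361 × 0.0312115 = 1.13×10⁻³.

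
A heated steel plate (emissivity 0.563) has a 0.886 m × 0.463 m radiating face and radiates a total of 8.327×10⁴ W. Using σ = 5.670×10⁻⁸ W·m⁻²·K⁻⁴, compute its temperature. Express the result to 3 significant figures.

Area A = 0.886 × 0.463 = 0.410218 m².
P = εσAT⁴ ⇒ T = (P/(εσA))^(1/4) = (8.327×10⁴/(0.563×5.670×10⁻⁸×0.410218))^(1/4) = 1.59×10³ K.

T ≈ 1.59×10³ K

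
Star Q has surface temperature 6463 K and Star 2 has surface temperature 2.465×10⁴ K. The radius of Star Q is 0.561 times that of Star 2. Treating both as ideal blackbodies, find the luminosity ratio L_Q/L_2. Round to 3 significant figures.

L_Q/L_2 ≈ 1.49×10⁻³

L ∝ R²T⁴, so L_Q/L_2 = (R_Q/R_2)²(T_Q/T_2)⁴ = (0.561)² × (6463/2.465×10⁴)⁴ = 0.314721 × 4.72573×10⁻³ = 1.49×10⁻³.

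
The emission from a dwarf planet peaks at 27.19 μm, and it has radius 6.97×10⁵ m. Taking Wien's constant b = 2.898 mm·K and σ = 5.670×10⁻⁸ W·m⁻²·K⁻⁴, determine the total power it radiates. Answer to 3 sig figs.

Wien's law: T = b/λ_max = 2.898×10⁻³/2.719×10⁻⁵ = 106.583 K.
Surface area A = 4πR² = 4π(6.97×10⁵ m)² = 6.10486×10¹² m².
Then P = σAT⁴ = 5.670×10⁻⁸×6.10486×10¹²×(106.583)⁴ = 4.47×10¹³ W.

P ≈ 4.47×10¹³ W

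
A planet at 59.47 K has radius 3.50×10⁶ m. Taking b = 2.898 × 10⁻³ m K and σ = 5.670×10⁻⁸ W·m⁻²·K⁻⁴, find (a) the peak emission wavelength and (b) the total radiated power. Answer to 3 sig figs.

(a) λ_max = b/T = 2.898×10⁻³/59.47 = 4.873×10⁻⁵ m = 48.7 μm.
Surface area A = 4πR² = 4π(3.50×10⁶ m)² = 1.53938×10¹⁴ m².
(b) P = σAT⁴ = 5.670×10⁻⁸×1.53938×10¹⁴×(59.47)⁴ = 1.09×10¹⁴ W.

λ_max ≈ 48.7 μm; P ≈ 1.09×10¹⁴ W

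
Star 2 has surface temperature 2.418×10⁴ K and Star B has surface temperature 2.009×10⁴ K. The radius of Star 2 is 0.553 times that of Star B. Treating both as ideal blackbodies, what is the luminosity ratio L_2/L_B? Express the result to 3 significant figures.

L ∝ R²T⁴, so L_2/L_B = (R_2/R_B)²(T_2/T_B)⁴ = (0.553)² × (2.418×10⁴/2.009×10⁴)⁴ = 0.305809 × 2.09848 = 0.642.

L_2/L_B ≈ 0.642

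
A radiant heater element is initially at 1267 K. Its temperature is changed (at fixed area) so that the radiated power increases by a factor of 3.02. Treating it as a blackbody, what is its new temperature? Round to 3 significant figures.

T₂ ≈ 1.67×10³ K

P ∝ T⁴, so T₂/T₁ = (P₂/P₁)^(1/4) = (3.02)^(1/4) = 1.31826.
T₂ = 1267 × 1.31826 = 1.67×10³ K.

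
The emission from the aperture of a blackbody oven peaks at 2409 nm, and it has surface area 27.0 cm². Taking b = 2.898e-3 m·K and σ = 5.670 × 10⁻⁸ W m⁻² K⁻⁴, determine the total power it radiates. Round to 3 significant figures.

P ≈ 321 W

Wien's law: T = b/λ_max = 2.898×10⁻³/2.409×10⁻⁶ = 1202.99 K.
Area A = 27.0 cm² = 2.70×10⁻³ m².
Then P = σAT⁴ = 5.670×10⁻⁸×2.70×10⁻³×(1202.99)⁴ = 321 W.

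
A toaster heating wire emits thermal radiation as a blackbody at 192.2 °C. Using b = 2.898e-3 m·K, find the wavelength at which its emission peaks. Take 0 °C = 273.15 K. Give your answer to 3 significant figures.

T = 192.2 °C + 273.15 = 465.35 K.
Wien's displacement law: λ_max = b/T = (2.898×10⁻³ m·K)/(465.35 K) = 6.228×10⁻⁶ m.
That is 6.23 μm, in the infrared range.

λ_max ≈ 6.23 μm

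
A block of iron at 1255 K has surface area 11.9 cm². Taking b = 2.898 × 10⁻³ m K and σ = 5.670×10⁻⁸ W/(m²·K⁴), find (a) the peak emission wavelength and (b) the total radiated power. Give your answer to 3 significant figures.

λ_max ≈ 2.31 μm; P ≈ 167 W

(a) λ_max = b/T = 2.898×10⁻³/1255 = 2.309×10⁻⁶ m = 2.31 μm.
Area A = 11.9 cm² = 1.19×10⁻³ m².
(b) P = σAT⁴ = 5.670×10⁻⁸×1.19×10⁻³×(1255)⁴ = 167 W.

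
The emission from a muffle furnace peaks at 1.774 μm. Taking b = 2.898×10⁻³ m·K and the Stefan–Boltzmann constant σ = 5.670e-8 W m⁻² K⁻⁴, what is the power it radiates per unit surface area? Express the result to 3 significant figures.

Wien's law: T = b/λ_max = 2.898×10⁻³/1.774×10⁻⁶ = 1633.60 K.
Then I = σT⁴ = 5.670×10⁻⁸×(1633.60)⁴ = 4.04×10⁵ W/m².

I ≈ 4.04×10⁵ W/m²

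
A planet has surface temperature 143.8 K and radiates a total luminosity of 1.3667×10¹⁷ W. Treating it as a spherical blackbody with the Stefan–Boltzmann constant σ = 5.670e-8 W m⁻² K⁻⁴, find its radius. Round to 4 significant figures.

R ≈ 2.118×10⁷ m

L = 4πR²σT⁴ ⇒ R = √(L/(4πσT⁴)).
σT⁴ = 24.2448 W/m², so R = √(1.3667×10¹⁷/(4π×24.2448)) = 2.118×10⁷ m.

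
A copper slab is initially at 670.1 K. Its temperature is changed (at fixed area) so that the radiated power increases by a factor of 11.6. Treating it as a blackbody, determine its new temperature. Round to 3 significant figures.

P ∝ T⁴, so T₂/T₁ = (P₂/P₁)^(1/4) = (11.6)^(1/4) = 1.84550.
T₂ = 670.1 × 1.84550 = 1.24×10³ K.

T₂ ≈ 1.24×10³ K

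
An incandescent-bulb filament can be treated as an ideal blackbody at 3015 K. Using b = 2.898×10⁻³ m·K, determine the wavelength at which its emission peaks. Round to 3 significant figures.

λ_max ≈ 961 nm

Wien's displacement law: λ_max = b/T = (2.898×10⁻³ m·K)/(3015 K) = 9.612×10⁻⁷ m.
That is 961 nm, in the infrared range.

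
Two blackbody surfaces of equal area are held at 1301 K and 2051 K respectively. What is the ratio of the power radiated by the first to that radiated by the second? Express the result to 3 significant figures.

P₁/P₂ ≈ 0.162

With equal areas, P₁/P₂ = (T₁/T₂)⁴ = (1301/2051)⁴ = 0.162.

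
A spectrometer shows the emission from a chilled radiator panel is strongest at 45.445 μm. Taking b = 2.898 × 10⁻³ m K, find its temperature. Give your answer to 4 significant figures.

Wien's law gives T = b/λ_max = (2.898×10⁻³ m·K)/(4.5445×10⁻⁵ m) = 63.77 K.

T ≈ 63.77 K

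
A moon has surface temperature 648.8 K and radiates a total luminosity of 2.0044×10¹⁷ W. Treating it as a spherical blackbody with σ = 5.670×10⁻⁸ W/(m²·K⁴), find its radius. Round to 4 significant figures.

L = 4πR²σT⁴ ⇒ R = √(L/(4πσT⁴)).
σT⁴ = 10046.8 W/m², so R = √(2.0044×10¹⁷/(4π×10046.8)) = 1.260×10⁶ m.

R ≈ 1.260×10⁶ m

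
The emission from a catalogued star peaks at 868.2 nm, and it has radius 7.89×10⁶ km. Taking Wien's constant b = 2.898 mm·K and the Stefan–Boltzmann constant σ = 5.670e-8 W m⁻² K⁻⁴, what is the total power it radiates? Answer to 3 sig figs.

Wien's law: T = b/λ_max = 2.898×10⁻³/8.682×10⁻⁷ = 3337.94 K.
Surface area A = 4πR² = 4π(7.89×10⁹ m)² = 7.82283×10²⁰ m².
Then P = σAT⁴ = 5.670×10⁻⁸×7.82283×10²⁰×(3337.94)⁴ = 5.51×10²⁷ W.

P ≈ 5.51×10²⁷ W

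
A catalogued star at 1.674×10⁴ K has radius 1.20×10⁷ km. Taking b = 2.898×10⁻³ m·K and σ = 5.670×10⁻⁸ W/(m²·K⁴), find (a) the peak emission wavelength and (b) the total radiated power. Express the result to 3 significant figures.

(a) λ_max = b/T = 2.898×10⁻³/1.674×10⁴ = 1.731×10⁻⁷ m = 173 nm.
Surface area A = 4πR² = 4π(1.20×10¹⁰ m)² = 1.80956×10²¹ m².
(b) P = σAT⁴ = 5.670×10⁻⁸×1.80956×10²¹×(1.674×10⁴)⁴ = 8.06×10³⁰ W.

λ_max ≈ 173 nm; P ≈ 8.06×10³⁰ W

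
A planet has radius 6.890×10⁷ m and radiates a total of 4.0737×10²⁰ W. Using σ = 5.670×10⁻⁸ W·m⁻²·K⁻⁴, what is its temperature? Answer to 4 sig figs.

T ≈ 589.1 K

Surface area A = 4πR² = 4π(6.890×10⁷ m)² = 5.96552×10¹⁶ m².
P = σAT⁴ ⇒ T = (P/(σA))^(1/4) = (4.0737×10²⁰/(5.670×10⁻⁸×5.96552×10¹⁶))^(1/4) = 589.1 K.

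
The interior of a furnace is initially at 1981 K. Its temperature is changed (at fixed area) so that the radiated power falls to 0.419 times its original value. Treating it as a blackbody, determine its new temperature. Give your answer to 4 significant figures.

T₂ ≈ 1594 K

P ∝ T⁴, so T₂/T₁ = (P₂/P₁)^(1/4) = (0.419)^(1/4) = 0.804551.
T₂ = 1981 × 0.804551 = 1594 K.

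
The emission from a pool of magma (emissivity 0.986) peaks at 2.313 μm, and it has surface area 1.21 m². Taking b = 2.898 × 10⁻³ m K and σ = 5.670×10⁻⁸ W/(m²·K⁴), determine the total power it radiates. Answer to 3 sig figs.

P ≈ 1.67×10⁵ W

Wien's law: T = b/λ_max = 2.898×10⁻³/2.313×10⁻⁶ = 1252.92 K.
Area A = 1.21 m².
Then P = εσAT⁴ = 0.986×5.670×10⁻⁸×1.21×(1252.92)⁴ = 1.67×10⁵ W.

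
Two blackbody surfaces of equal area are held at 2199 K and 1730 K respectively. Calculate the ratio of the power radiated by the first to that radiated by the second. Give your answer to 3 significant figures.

P₁/P₂ ≈ 2.61

With equal areas, P₁/P₂ = (T₁/T₂)⁴ = (2199/1730)⁴ = 2.61.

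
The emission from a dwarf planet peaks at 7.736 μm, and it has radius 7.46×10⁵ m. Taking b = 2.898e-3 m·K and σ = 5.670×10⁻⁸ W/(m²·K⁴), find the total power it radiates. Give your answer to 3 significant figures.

Wien's law: T = b/λ_max = 2.898×10⁻³/7.736×10⁻⁶ = 374.612 K.
Surface area A = 4πR² = 4π(7.46×10⁵ m)² = 6.99339×10¹² m².
Then P = σAT⁴ = 5.670×10⁻⁸×6.99339×10¹²×(374.612)⁴ = 7.81×10¹⁵ W.

P ≈ 7.81×10¹⁵ W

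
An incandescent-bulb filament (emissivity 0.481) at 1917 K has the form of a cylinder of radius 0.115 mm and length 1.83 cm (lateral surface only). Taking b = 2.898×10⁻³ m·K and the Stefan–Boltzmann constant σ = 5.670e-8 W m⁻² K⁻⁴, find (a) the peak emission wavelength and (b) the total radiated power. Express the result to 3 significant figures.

λ_max ≈ 1.51×10³ nm; P ≈ 4.87 W

(a) λ_max = b/T = 2.898×10⁻³/1917 = 1.512×10⁻⁶ m = 1.51×10³ nm.
Lateral area A = 2πrL = 2π×1.15×10⁻⁴×0.0183 = 1.32230×10⁻⁵ m².
(b) P = εσAT⁴ = 0.481×5.670×10⁻⁸×1.32230×10⁻⁵×(1917)⁴ = 4.87 W.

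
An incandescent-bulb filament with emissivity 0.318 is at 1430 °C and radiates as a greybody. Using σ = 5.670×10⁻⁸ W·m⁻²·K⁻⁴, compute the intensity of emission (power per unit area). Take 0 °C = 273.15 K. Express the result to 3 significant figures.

T = 1430 °C + 273.15 = 1703.15 K.
Stefan–Boltzmann: I = εσT⁴ = 0.318 × 5.670×10⁻⁸ × (1703.15)⁴ = 1.52×10⁵ W/m².

I ≈ 1.52×10⁵ W/m²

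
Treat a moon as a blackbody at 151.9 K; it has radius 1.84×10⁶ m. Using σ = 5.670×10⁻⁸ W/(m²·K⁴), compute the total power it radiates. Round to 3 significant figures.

P ≈ 1.28×10¹⁵ W

Surface area A = 4πR² = 4π(1.84×10⁶ m)² = 4.25447×10¹³ m².
P = σAT⁴ = 5.670×10⁻⁸ × 4.25447×10¹³ × (151.9)⁴ = 1.28×10¹⁵ W.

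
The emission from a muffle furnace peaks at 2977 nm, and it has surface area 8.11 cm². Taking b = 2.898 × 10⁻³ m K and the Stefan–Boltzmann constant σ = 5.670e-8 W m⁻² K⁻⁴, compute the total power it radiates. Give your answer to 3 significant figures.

Wien's law: T = b/λ_max = 2.898×10⁻³/2.977×10⁻⁶ = 973.463 K.
Area A = 8.11 cm² = 8.11×10⁻⁴ m².
Then P = σAT⁴ = 5.670×10⁻⁸×8.11×10⁻⁴×(973.463)⁴ = 41.3 W.

P ≈ 41.3 W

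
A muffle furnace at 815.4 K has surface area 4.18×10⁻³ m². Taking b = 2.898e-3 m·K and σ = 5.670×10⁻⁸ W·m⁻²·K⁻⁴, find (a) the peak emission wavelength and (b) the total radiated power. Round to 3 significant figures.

λ_max ≈ 3.55 μm; P ≈ 105 W

(a) λ_max = b/T = 2.898×10⁻³/815.4 = 3.554×10⁻⁶ m = 3.55 μm.
Area A = 4.18×10⁻³ m².
(b) P = σAT⁴ = 5.670×10⁻⁸×4.18×10⁻³×(815.4)⁴ = 105 W.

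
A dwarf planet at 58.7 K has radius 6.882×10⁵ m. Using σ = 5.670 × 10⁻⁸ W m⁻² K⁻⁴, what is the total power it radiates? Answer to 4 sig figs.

Surface area A = 4πR² = 4π(6.882×10⁵ m)² = 5.95167×10¹² m².
P = σAT⁴ = 5.670×10⁻⁸ × 5.95167×10¹² × (58.7)⁴ = 4.007×10¹² W.

P ≈ 4.007×10¹² W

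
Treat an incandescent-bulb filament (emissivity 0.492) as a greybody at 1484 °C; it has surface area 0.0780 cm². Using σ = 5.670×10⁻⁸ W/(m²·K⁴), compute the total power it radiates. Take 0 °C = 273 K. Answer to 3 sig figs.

P ≈ 2.07 W

T = 1484 °C + 273 = 1757 K.
Area A = 0.0780 cm² = 7.80×10⁻⁶ m².
P = εσAT⁴ = 0.492 × 5.670×10⁻⁸ × 7.80×10⁻⁶ × (1757)⁴ = 2.07 W.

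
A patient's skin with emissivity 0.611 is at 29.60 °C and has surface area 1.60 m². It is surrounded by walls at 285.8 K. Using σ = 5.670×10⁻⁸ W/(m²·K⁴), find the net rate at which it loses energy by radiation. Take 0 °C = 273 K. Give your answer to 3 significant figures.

T = 29.60 °C + 273 = 302.60 K.
Area A = 1.60 m².
Net radiated power P_net = εσA(T⁴ − T₀⁴) = 0.611×5.670×10⁻⁸×1.60×(302.60⁴ − 285.8⁴).
T⁴ − T₀⁴ = 8.38447×10⁹ − 6.67189×10⁹ = 1.71258×10⁹ K⁴, so P_net = 94.9 W.

Net loss ≈ 94.9 W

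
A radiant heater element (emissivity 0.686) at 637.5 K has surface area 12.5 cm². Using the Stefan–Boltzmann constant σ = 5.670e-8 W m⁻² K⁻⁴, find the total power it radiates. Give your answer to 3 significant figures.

Area A = 12.5 cm² = 1.25×10⁻³ m².
P = εσAT⁴ = 0.686 × 5.670×10⁻⁸ × 1.25×10⁻³ × (637.5)⁴ = 8.03 W.

P ≈ 8.03 W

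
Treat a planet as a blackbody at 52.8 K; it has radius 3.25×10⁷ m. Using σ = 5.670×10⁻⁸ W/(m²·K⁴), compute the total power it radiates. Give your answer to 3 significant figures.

P ≈ 5.85×10¹⁵ W

Surface area A = 4πR² = 4π(3.25×10⁷ m)² = 1.32732×10¹⁶ m².
P = σAT⁴ = 5.670×10⁻⁸ × 1.32732×10¹⁶ × (52.8)⁴ = 5.85×10¹⁵ W.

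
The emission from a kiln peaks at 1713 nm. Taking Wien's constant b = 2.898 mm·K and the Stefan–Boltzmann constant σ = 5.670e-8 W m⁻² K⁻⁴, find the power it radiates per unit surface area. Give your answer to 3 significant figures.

Wien's law: T = b/λ_max = 2.898×10⁻³/1.713×10⁻⁶ = 1691.77 K.
Then I = σT⁴ = 5.670×10⁻⁸×(1691.77)⁴ = 4.64×10⁵ W/m².

I ≈ 4.64×10⁵ W/m²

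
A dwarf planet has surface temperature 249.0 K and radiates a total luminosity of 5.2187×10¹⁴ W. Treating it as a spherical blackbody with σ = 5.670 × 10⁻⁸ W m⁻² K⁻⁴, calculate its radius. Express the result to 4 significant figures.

R ≈ 4.365×10⁵ m

L = 4πR²σT⁴ ⇒ R = √(L/(4πσT⁴)).
σT⁴ = 217.962 W/m², so R = √(5.2187×10¹⁴/(4π×217.962)) = 4.365×10⁵ m.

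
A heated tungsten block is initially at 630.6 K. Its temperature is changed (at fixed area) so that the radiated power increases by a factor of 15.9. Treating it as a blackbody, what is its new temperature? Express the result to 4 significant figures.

P ∝ T⁴, so T₂/T₁ = (P₂/P₁)^(1/4) = (15.9)^(1/4) = 1.99687.
T₂ = 630.6 × 1.99687 = 1259 K.

T₂ ≈ 1259 K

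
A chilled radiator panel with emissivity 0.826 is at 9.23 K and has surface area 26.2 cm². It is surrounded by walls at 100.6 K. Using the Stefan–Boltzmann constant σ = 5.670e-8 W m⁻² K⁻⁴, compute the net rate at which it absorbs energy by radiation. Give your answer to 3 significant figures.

Net gain ≈ 0.0126 W

Area A = 26.2 cm² = 2.62×10⁻³ m².
Net radiated power P_net = εσA(T⁴ − T₀⁴) = 0.826×5.670×10⁻⁸×2.62×10⁻³×(9.23⁴ − 100.6⁴).
T⁴ − T₀⁴ = 7257.83 − 1.02422×10⁸ = -1.02415×10⁸ K⁴, so P_net = -0.0126 W — negative, meaning a net gain of 0.0126 W.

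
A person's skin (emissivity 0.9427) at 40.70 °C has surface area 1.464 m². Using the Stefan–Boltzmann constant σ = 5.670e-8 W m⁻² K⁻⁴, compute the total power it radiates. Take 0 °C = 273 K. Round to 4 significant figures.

T = 40.70 °C + 273 = 313.70 K.
Area A = 1.464 m².
P = εσAT⁴ = 0.9427 × 5.670×10⁻⁸ × 1.464 × (313.70)⁴ = 757.8 W.

P ≈ 757.8 W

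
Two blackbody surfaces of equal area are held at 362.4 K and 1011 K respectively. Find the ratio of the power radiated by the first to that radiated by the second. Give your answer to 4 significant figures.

P₁/P₂ ≈ 0.01651

With equal areas, P₁/P₂ = (T₁/T₂)⁴ = (362.4/1011)⁴ = 0.01651.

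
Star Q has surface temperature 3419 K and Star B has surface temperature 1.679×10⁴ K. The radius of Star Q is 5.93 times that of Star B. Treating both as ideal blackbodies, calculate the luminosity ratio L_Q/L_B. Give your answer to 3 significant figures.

L ∝ R²T⁴, so L_Q/L_B = (R_Q/R_B)²(T_Q/T_B)⁴ = (5.93)² × (3419/1.679×10⁴)⁴ = 35.1649 × 1.71947×10⁻³ = 0.0605.

L_Q/L_B ≈ 0.0605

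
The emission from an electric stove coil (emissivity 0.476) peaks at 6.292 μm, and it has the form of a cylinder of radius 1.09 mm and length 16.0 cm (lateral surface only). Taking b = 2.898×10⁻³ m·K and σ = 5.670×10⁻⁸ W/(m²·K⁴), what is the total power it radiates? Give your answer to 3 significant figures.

Wien's law: T = b/λ_max = 2.898×10⁻³/6.292×10⁻⁶ = 460.585 K.
Lateral area A = 2πrL = 2π×1.09×10⁻³×0.160 = 1.09579×10⁻³ m².
Then P = εσAT⁴ = 0.476×5.670×10⁻⁸×1.09579×10⁻³×(460.585)⁴ = 1.33 W.

P ≈ 1.33 W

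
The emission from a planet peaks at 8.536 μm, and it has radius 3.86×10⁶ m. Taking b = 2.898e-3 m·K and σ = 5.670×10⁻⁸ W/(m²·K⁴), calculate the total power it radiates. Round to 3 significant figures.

Wien's law: T = b/λ_max = 2.898×10⁻³/8.536×10⁻⁶ = 339.503 K.
Surface area A = 4πR² = 4π(3.86×10⁶ m)² = 1.87234×10¹⁴ m².
Then P = σAT⁴ = 5.670×10⁻⁸×1.87234×10¹⁴×(339.503)⁴ = 1.41×10¹⁷ W.

P ≈ 1.41×10¹⁷ W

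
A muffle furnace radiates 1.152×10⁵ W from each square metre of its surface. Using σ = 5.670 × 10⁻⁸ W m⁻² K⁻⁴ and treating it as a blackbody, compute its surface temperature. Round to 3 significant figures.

T ≈ 1.19×10³ K

I = σT⁴, so T = (I/σ)^(1/4) = (1.152×10⁵/(5.670×10⁻⁸))^(1/4) = 1.19×10³ K.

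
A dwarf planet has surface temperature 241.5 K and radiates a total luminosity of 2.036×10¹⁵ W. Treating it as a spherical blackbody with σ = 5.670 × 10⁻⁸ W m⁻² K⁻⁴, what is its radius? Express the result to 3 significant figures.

R ≈ 9.17×10⁵ m

L = 4πR²σT⁴ ⇒ R = √(L/(4πσT⁴)).
σT⁴ = 192.864 W/m², so R = √(2.036×10¹⁵/(4π×192.864)) = 9.17×10⁵ m.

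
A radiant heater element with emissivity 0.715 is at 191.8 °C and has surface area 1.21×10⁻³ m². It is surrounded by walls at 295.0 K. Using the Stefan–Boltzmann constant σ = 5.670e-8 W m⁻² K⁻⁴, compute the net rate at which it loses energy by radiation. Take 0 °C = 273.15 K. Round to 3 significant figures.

T = 191.8 °C + 273.15 = 464.95 K.
Area A = 1.21×10⁻³ m².
Net radiated power P_net = εσA(T⁴ − T₀⁴) = 0.715×5.670×10⁻⁸×1.21×10⁻³×(464.95⁴ − 295.0⁴).
T⁴ − T₀⁴ = 4.67331×10¹⁰ − 7.57335×10⁹ = 3.91598×10¹⁰ K⁴, so P_net = 1.92 W.

Net loss ≈ 1.92 W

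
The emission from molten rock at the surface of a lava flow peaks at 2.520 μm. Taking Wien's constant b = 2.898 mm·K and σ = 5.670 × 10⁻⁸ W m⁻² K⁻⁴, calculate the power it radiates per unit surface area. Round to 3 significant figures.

I ≈ 9.92×10⁴ W/m²

Wien's law: T = b/λ_max = 2.898×10⁻³/2.520×10⁻⁶ = 1150.00 K.
Then I = σT⁴ = 5.670×10⁻⁸×(1150.00)⁴ = 9.92×10⁴ W/m².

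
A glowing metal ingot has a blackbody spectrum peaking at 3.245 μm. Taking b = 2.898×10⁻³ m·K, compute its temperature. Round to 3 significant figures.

T ≈ 893 K

Wien's law gives T = b/λ_max = (2.898×10⁻³ m·K)/(3.245×10⁻⁶ m) = 893 K.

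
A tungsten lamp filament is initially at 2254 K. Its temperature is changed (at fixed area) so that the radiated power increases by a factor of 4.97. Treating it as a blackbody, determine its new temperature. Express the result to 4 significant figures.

T₂ ≈ 3365 K

P ∝ T⁴, so T₂/T₁ = (P₂/P₁)^(1/4) = (4.97)^(1/4) = 1.49310.
T₂ = 2254 × 1.49310 = 3365 K.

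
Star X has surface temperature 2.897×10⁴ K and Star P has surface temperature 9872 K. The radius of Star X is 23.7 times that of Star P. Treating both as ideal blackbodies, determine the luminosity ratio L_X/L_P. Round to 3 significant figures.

L ∝ R²T⁴, so L_X/L_P = (R_X/R_P)²(T_X/T_P)⁴ = (23.7)² × (2.897×10⁴/9872)⁴ = 561.69 × 74.1606 = 4.17×10⁴.

L_X/L_P ≈ 4.17×10⁴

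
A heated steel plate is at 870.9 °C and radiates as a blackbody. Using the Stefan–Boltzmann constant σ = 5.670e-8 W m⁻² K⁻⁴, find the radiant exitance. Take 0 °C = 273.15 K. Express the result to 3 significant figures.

I ≈ 9.71×10⁴ W/m²

T = 870.9 °C + 273.15 = 1144.05 K.
Stefan–Boltzmann: I = σT⁴ = 5.670×10⁻⁸ × (1144.05)⁴ = 9.71×10⁴ W/m².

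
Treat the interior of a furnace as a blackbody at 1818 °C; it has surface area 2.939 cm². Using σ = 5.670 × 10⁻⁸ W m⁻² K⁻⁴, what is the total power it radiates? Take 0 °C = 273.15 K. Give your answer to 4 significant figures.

P ≈ 318.7 W

T = 1818 °C + 273.15 = 2091.15 K.
Area A = 2.939 cm² = 2.939×10⁻⁴ m².
P = σAT⁴ = 5.670×10⁻⁸ × 2.939×10⁻⁴ × (2091.15)⁴ = 318.7 W.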